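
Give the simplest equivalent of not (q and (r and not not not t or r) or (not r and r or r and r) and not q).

not (q and (r and not not not t or r) or (not r and r or r and r) and not q)
= not (q and (r and not t or r) or (not r and r or r and r) and not q)   — double negation
= not (q and (r and not t or r) or r and not q)   — distribution
= not (q and r or r and not q)   — absorption
= not r   — distribution

not r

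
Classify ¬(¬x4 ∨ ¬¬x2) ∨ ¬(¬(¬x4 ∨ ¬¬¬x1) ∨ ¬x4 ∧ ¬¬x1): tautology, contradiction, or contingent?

¬(¬x4 ∨ ¬¬x2) ∨ ¬(¬(¬x4 ∨ ¬¬¬x1) ∨ ¬x4 ∧ ¬¬x1)
= x4 ∧ ¬x2 ∨ ¬(¬(¬x4 ∨ ¬¬¬x1) ∨ ¬x4 ∧ ¬¬x1)   — De Morgan
= x4 ∧ ¬x2 ∨ ¬(x4 ∧ ¬¬x1 ∨ ¬x4 ∧ ¬¬x1)   — De Morgan
= x4 ∧ ¬x2 ∨ ¬¬¬x1   — distribution
= x4 ∧ ¬x2 ∨ ¬x1   — double negation
This depends on x1, x2, x4, so it is not a constant.

contingent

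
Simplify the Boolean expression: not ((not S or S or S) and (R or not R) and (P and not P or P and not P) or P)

not ((not S or S or S) and (R or not R) and (P and not P or P and not P) or P)
= not ((not S or S) and (R or not R) and (P and not P or P and not P) or P)   [idempotence]
= not ((not S or S) and (P and not P or P and not P) or P)   [complement / identity]
= not ((not S or S) and P and not P or P)   [idempotence]
= not (P and not P or P)   [complement / identity]
= not P   [complement / identity]

not P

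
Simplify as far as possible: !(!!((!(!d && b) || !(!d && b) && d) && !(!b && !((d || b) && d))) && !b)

!d || b

!(!!((!(!d && b) || !(!d && b) && d) && !(!b && !((d || b) && d))) && !b)
= !(!!(!(!d && b) && !(!b && !((d || b) && d))) && !b)   — absorption
= !(!!(!(!d && b) && !(!b && !d)) && !b)   — absorption
= !(!(!d && b || !b && !d) && !b)   — De Morgan
= !d && b || !b && !d || b   — De Morgan
= !d || b   — distribution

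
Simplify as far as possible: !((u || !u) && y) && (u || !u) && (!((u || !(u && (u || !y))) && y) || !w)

!y

!((u || !u) && y) && (u || !u) && (!((u || !(u && (u || !y))) && y) || !w)
= !((u || !u) && y) && (!((u || !(u && (u || !y))) && y) || !w)   [complement / identity]
= !((u || !u) && y) && (!((u || !u) && y) || !w)   [absorption]
= !((u || !u) && y)   [absorption]
= !y   [complement / identity]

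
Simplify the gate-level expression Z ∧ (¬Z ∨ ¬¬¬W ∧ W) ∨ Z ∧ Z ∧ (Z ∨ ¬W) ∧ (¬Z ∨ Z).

Z ∧ (¬Z ∨ ¬¬¬W ∧ W) ∨ Z ∧ Z ∧ (Z ∨ ¬W) ∧ (¬Z ∨ Z)
= Z ∧ (¬Z ∨ ¬W ∧ W) ∨ Z ∧ Z ∧ (Z ∨ ¬W) ∧ (¬Z ∨ Z)   (double negation)
= Z ∧ (¬Z ∨ ¬W ∧ W) ∨ Z ∧ Z ∧ (Z ∨ ¬W)   (complement / identity)
= Z ∧ (¬Z ∨ ¬W ∧ W) ∨ Z ∧ Z   (absorption)
= Z ∧ ¬Z ∨ Z ∧ Z   (complement / identity)
= Z   (distribution)

Z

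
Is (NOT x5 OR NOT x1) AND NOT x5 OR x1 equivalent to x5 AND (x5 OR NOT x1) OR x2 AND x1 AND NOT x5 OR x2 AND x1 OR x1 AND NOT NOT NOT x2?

E1: (NOT x5 OR NOT x1) AND NOT x5 OR x1
    = NOT x5 OR x1
E2: x5 AND (x5 OR NOT x1) OR x2 AND x1 AND NOT x5 OR x2 AND x1 OR x1 AND NOT NOT NOT x2
    = x5 AND (x5 OR NOT x1) OR x2 AND x1 AND NOT x5 OR x2 AND x1 OR x1 AND NOT x2
    = x5 OR x2 AND x1 AND NOT x5 OR x2 AND x1 OR x1 AND NOT x2
    = x5 OR x2 AND x1 OR x1 AND NOT x2
    = x5 OR x1
These differ: at x1=0, x2=0, x5=1, E1 = 0 but E2 = 1.

No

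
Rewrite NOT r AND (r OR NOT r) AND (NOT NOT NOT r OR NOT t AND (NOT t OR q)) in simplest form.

NOT r

NOT r AND (r OR NOT r) AND (NOT NOT NOT r OR NOT t AND (NOT t OR q))
= NOT r AND (r OR NOT r) AND (NOT NOT NOT r OR NOT t)   (absorption)
= NOT r AND (r OR NOT r) AND (NOT r OR NOT t)   (double negation)
= NOT r AND (NOT r OR NOT t)   (complement / identity)
= NOT r   (absorption)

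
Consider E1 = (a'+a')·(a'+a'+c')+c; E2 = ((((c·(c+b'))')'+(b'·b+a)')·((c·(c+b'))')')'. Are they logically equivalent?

E1: (a'+a')·(a'+a'+c')+c
    = a'+a'+c   (absorption)
    = a'+c   (idempotence)
E2: ((((c·(c+b'))')'+(b'·b+a)')·((c·(c+b'))')')'
    = ((((c·(c+b'))')'+a')·((c·(c+b'))')')'   (complement / identity)
    = (((c·(c+b'))')')'   (absorption)
    = ((c')')'   (absorption)
    = c'   (double negation)
These differ: at a=0, b=0, c=1, E1 = 1 but E2 = 0.

No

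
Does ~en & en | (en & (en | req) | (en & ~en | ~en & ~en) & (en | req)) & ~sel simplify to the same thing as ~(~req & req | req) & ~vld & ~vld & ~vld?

No

E1: ~en & en | (en & (en | req) | (en & ~en | ~en & ~en) & (en | req)) & ~sel
    = ~en & en | (en & (en | req) | ~en & (en | req)) & ~sel   — distribution
    = ~en & en | (en | req) & ~sel   — distribution
    = (en | req) & ~sel   — complement / identity
E2: ~(~req & req | req) & ~vld & ~vld & ~vld
    = ~req & ~vld & ~vld & ~vld   — complement / identity
    = ~req & ~vld & ~vld   — idempotence
    = ~req & ~vld   — idempotence
These differ: at en=1, req=1, sel=0, vld=1, E1 = 1 but E2 = 0.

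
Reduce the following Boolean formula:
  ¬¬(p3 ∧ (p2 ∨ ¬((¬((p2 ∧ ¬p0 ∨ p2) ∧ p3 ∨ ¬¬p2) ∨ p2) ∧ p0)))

¬¬(p3 ∧ (p2 ∨ ¬((¬((p2 ∧ ¬p0 ∨ p2) ∧ p3 ∨ ¬¬p2) ∨ p2) ∧ p0)))
= ¬¬(p3 ∧ (p2 ∨ ¬((¬(p2 ∧ p3 ∨ ¬¬p2) ∨ p2) ∧ p0)))   — absorption
= p3 ∧ (p2 ∨ ¬((¬(p2 ∧ p3 ∨ ¬¬p2) ∨ p2) ∧ p0))   — double negation
= p3 ∧ (p2 ∨ ¬((¬(p2 ∧ p3 ∨ p2) ∨ p2) ∧ p0))   — double negation
= p3 ∧ (p2 ∨ ¬((¬p2 ∨ p2) ∧ p0))   — absorption
= p3 ∧ (p2 ∨ ¬p0)   — complement / identity

p3 ∧ (p2 ∨ ¬p0)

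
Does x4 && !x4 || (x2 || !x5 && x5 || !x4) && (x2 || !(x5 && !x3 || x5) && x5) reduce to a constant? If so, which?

no

x4 && !x4 || (x2 || !x5 && x5 || !x4) && (x2 || !(x5 && !x3 || x5) && x5)
= x4 && !x4 || (x2 || !x5 && x5 || !x4) && (x2 || !x5 && x5)   — absorption
= x4 && !x4 || x2 || !x5 && x5   — absorption
= x2 || !x5 && x5   — complement / identity
= x2   — complement / identity
This depends on x2, so it is not a constant.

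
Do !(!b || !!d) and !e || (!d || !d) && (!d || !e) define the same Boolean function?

No

E1: !(!b || !!d)
    = b && !d   (De Morgan)
E2: !e || (!d || !d) && (!d || !e)
    = !e || !d || !d && !e   (distribution)
    = !e || !d   (absorption)
These differ: at b=0, d=0, e=0, E1 = 0 but E2 = 1.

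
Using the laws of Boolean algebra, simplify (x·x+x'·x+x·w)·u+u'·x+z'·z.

x

(x·x+x'·x+x·w)·u+u'·x+z'·z
= (x+x·w)·u+u'·x+z'·z   — distribution
= (x+x·w)·u+u'·x   — complement / identity
= x·u+u'·x   — absorption
= x   — distribution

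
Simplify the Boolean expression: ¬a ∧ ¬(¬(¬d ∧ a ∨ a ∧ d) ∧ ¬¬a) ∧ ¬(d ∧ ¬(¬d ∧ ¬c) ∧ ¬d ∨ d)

¬a ∧ ¬d

¬a ∧ ¬(¬(¬d ∧ a ∨ a ∧ d) ∧ ¬¬a) ∧ ¬(d ∧ ¬(¬d ∧ ¬c) ∧ ¬d ∨ d)
= ¬a ∧ ¬(¬a ∧ ¬¬a) ∧ ¬(d ∧ ¬(¬d ∧ ¬c) ∧ ¬d ∨ d)   — distribution
= ¬a ∧ (a ∨ ¬a) ∧ ¬(d ∧ ¬(¬d ∧ ¬c) ∧ ¬d ∨ d)   — De Morgan
= ¬a ∧ (a ∨ ¬a) ∧ ¬(d ∧ (d ∨ c) ∧ ¬d ∨ d)   — De Morgan
= ¬a ∧ ¬(d ∧ (d ∨ c) ∧ ¬d ∨ d)   — complement / identity
= ¬a ∧ ¬(d ∧ ¬d ∨ d)   — absorption
= ¬a ∧ ¬d   — complement / identity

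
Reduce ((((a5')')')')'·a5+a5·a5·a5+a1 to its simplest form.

((((a5')')')')'·a5+a5·a5·a5+a1
= ((((a5')')')')'·a5+a5·a5+a1   (idempotence)
= ((a5')')'·a5+a5·a5+a1   (double negation)
= a5'·a5+a5·a5+a1   (double negation)
= a5+a1   (distribution)

a5+a1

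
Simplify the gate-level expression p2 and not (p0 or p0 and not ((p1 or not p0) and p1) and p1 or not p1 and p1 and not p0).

p2 and not p0

p2 and not (p0 or p0 and not ((p1 or not p0) and p1) and p1 or not p1 and p1 and not p0)
= p2 and not (p0 or p0 and not p1 and p1 or not p1 and p1 and not p0)   (absorption)
= p2 and not (p0 or not p1 and p1)   (distribution)
= p2 and not p0   (complement / identity)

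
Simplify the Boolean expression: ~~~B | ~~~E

~~~B | ~~~E
= ~~~B | ~E   [double negation]
= ~B | ~E   [double negation]

~B | ~E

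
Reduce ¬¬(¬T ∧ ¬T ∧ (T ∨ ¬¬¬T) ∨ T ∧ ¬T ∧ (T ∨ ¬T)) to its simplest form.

¬¬(¬T ∧ ¬T ∧ (T ∨ ¬¬¬T) ∨ T ∧ ¬T ∧ (T ∨ ¬T))
= ¬¬(¬T ∧ ¬T ∧ (T ∨ ¬T) ∨ T ∧ ¬T ∧ (T ∨ ¬T))   [double negation]
= ¬¬(¬T ∧ (T ∨ ¬T))   [distribution]
= ¬¬¬T   [complement / identity]
= ¬T   [double negation]

¬T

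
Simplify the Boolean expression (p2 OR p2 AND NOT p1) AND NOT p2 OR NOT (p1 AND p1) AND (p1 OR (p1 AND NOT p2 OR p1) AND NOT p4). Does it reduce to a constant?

FALSE

(p2 OR p2 AND NOT p1) AND NOT p2 OR NOT (p1 AND p1) AND (p1 OR (p1 AND NOT p2 OR p1) AND NOT p4)
= p2 AND NOT p2 OR NOT (p1 AND p1) AND (p1 OR (p1 AND NOT p2 OR p1) AND NOT p4)   (absorption)
= p2 AND NOT p2 OR NOT p1 AND (p1 OR (p1 AND NOT p2 OR p1) AND NOT p4)   (idempotence)
= p2 AND NOT p2 OR NOT p1 AND (p1 OR p1 AND NOT p4)   (absorption)
= NOT p1 AND (p1 OR p1 AND NOT p4)   (complement / identity)
= NOT p1 AND p1   (absorption)
= FALSE   (complement)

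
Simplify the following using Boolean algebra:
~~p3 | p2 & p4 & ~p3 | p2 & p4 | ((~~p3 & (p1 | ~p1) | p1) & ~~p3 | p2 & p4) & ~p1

~~p3 | p2 & p4 & ~p3 | p2 & p4 | ((~~p3 & (p1 | ~p1) | p1) & ~~p3 | p2 & p4) & ~p1
= ~~p3 | p2 & p4 & ~p3 | p2 & p4 | ((~~p3 | p1) & ~~p3 | p2 & p4) & ~p1   — complement / identity
= ~~p3 | p2 & p4 | ((~~p3 | p1) & ~~p3 | p2 & p4) & ~p1   — absorption
= ~~p3 | p2 & p4 | (~~p3 | p2 & p4) & ~p1   — absorption
= ~~p3 | p2 & p4   — absorption
= p3 | p2 & p4   — double negation

p3 | p2 & p4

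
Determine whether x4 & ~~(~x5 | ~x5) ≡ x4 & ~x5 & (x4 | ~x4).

E1: x4 & ~~(~x5 | ~x5)
    = x4 & ~(x5 & x5)   (De Morgan)
    = x4 & ~x5   (idempotence)
E2: x4 & ~x5 & (x4 | ~x4)
    = x4 & ~x5   (complement / identity)
Both reduce to x4 & ~x5, so they are equivalent.

Yes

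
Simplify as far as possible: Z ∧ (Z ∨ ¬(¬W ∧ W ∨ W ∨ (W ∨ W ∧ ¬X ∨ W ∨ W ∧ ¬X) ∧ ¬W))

Z

Z ∧ (Z ∨ ¬(¬W ∧ W ∨ W ∨ (W ∨ W ∧ ¬X ∨ W ∨ W ∧ ¬X) ∧ ¬W))
= Z ∧ (Z ∨ ¬(¬W ∧ W ∨ W ∨ (W ∨ W ∧ ¬X) ∧ ¬W))
= Z ∧ (Z ∨ ¬(W ∨ (W ∨ W ∧ ¬X) ∧ ¬W))
= Z ∧ (Z ∨ ¬(W ∨ W ∧ ¬W))
= Z ∧ (Z ∨ ¬W)
= Z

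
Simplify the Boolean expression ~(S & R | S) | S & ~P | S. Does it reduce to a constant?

~(S & R | S) | S & ~P | S
= ~S | S & ~P | S   (absorption)
= ~S | S   (absorption)
= 1   (complement)

1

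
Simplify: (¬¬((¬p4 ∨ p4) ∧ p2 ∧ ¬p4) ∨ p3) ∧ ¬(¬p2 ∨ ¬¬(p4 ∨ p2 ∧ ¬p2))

p2 ∧ ¬p4

(¬¬((¬p4 ∨ p4) ∧ p2 ∧ ¬p4) ∨ p3) ∧ ¬(¬p2 ∨ ¬¬(p4 ∨ p2 ∧ ¬p2))
= (¬¬((¬p4 ∨ p4) ∧ p2 ∧ ¬p4) ∨ p3) ∧ ¬(¬p2 ∨ ¬¬p4)   — complement / identity
= (¬¬(p2 ∧ ¬p4) ∨ p3) ∧ ¬(¬p2 ∨ ¬¬p4)   — complement / identity
= (p2 ∧ ¬p4 ∨ p3) ∧ ¬(¬p2 ∨ ¬¬p4)   — double negation
= (p2 ∧ ¬p4 ∨ p3) ∧ p2 ∧ ¬p4   — De Morgan
= p2 ∧ ¬p4   — absorption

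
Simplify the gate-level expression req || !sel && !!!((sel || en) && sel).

req || !sel && !!!((sel || en) && sel)
= req || !sel && !!!sel
= req || !sel && !sel
= req || !sel

req || !sel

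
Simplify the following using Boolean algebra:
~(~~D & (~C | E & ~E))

~(~~D & (~C | E & ~E))
= ~(~~D & ~C)   — complement / identity
= ~D | C   — De Morgan

~D | C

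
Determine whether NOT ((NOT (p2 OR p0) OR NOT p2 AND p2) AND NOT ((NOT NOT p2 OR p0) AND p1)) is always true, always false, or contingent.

contingent

NOT ((NOT (p2 OR p0) OR NOT p2 AND p2) AND NOT ((NOT NOT p2 OR p0) AND p1))
= NOT ((NOT (p2 OR p0) OR NOT p2 AND p2) AND NOT ((p2 OR p0) AND p1))   [double negation]
= NOT (NOT (p2 OR p0) AND NOT ((p2 OR p0) AND p1))   [complement / identity]
= p2 OR p0 OR (p2 OR p0) AND p1   [De Morgan]
= p2 OR p0   [absorption]
This depends on p0, p2, so it is not a constant.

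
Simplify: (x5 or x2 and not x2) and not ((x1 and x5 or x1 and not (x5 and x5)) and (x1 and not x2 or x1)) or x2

x5 and not x1 or x2

(x5 or x2 and not x2) and not ((x1 and x5 or x1 and not (x5 and x5)) and (x1 and not x2 or x1)) or x2
= (x5 or x2 and not x2) and not ((x1 and x5 or x1 and not x5) and (x1 and not x2 or x1)) or x2   [idempotence]
= (x5 or x2 and not x2) and not ((x1 and x5 or x1 and not x5) and x1) or x2   [absorption]
= x5 and not ((x1 and x5 or x1 and not x5) and x1) or x2   [complement / identity]
= x5 and not (x1 and x1) or x2   [distribution]
= x5 and not x1 or x2   [idempotence]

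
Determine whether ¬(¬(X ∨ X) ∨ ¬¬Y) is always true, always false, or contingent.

¬(¬(X ∨ X) ∨ ¬¬Y)
= (X ∨ X) ∧ ¬Y   [De Morgan]
= X ∧ ¬Y   [idempotence]
This depends on X, Y, so it is not a constant.

contingent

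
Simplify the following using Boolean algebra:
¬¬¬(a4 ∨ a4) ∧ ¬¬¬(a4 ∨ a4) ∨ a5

¬a4 ∨ a5

¬¬¬(a4 ∨ a4) ∧ ¬¬¬(a4 ∨ a4) ∨ a5
= ¬¬¬(a4 ∨ a4) ∨ a5   [idempotence]
= ¬¬¬a4 ∨ a5   [idempotence]
= ¬a4 ∨ a5   [double negation]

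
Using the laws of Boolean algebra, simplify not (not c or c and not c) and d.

not (not c or c and not c) and d
= not not c and d   [complement / identity]
= c and d   [double negation]

c and d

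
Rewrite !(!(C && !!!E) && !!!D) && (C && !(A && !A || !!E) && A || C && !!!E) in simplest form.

C && !E

!(!(C && !!!E) && !!!D) && (C && !(A && !A || !!E) && A || C && !!!E)
= !(!(C && !!!E) && !D) && (C && !(A && !A || !!E) && A || C && !!!E)   [double negation]
= !(!(C && !!!E) && !D) && (C && !!!E && A || C && !!!E)   [complement / identity]
= !(!(C && !!!E) && !D) && C && !!!E   [absorption]
= (C && !!!E || D) && C && !!!E   [De Morgan]
= C && !!!E   [absorption]
= C && !E   [double negation]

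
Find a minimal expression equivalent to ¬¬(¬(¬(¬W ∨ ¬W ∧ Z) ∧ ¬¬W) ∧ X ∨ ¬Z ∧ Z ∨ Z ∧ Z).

¬¬(¬(¬(¬W ∨ ¬W ∧ Z) ∧ ¬¬W) ∧ X ∨ ¬Z ∧ Z ∨ Z ∧ Z)
= ¬¬(¬(¬(¬W ∨ ¬W ∧ Z) ∧ ¬¬W) ∧ X ∨ Z)   [distribution]
= ¬¬(¬(¬¬W ∧ ¬¬W) ∧ X ∨ Z)   [absorption]
= ¬¬((¬W ∨ ¬W) ∧ X ∨ Z)   [De Morgan]
= ¬¬(¬W ∧ X ∨ Z)   [idempotence]
= ¬W ∧ X ∨ Z   [double negation]

¬W ∧ X ∨ Z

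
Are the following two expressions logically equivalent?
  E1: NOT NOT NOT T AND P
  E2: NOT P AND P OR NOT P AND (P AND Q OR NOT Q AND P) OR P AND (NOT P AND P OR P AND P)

E1: NOT NOT NOT T AND P
    = NOT T AND P   [double negation]
E2: NOT P AND P OR NOT P AND (P AND Q OR NOT Q AND P) OR P AND (NOT P AND P OR P AND P)
    = NOT P AND P OR NOT P AND (P AND Q OR NOT Q AND P) OR P AND P   [distribution]
    = NOT P AND P OR NOT P AND P OR P AND P   [distribution]
    = NOT P AND P OR P AND P   [idempotence]
    = P   [distribution]
These differ: at P=1, Q=0, T=1, E1 = 0 but E2 = 1.

No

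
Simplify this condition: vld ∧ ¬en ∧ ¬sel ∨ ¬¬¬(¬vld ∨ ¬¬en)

vld ∧ ¬en

vld ∧ ¬en ∧ ¬sel ∨ ¬¬¬(¬vld ∨ ¬¬en)
= vld ∧ ¬en ∧ ¬sel ∨ ¬(¬vld ∨ ¬¬en)
= vld ∧ ¬en ∧ ¬sel ∨ vld ∧ ¬en
= vld ∧ ¬en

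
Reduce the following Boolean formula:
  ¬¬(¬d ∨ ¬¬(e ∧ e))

¬d ∨ e

¬¬(¬d ∨ ¬¬(e ∧ e))
= ¬¬(¬d ∨ ¬¬e)   (idempotence)
= ¬¬(¬d ∨ e)   (double negation)
= ¬d ∨ e   (double negation)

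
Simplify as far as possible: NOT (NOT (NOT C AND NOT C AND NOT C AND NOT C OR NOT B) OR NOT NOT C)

NOT (NOT (NOT C AND NOT C AND NOT C AND NOT C OR NOT B) OR NOT NOT C)
= NOT (NOT (NOT C AND NOT C OR NOT B) OR NOT NOT C)   (idempotence)
= NOT (NOT (NOT C OR NOT B) OR NOT NOT C)   (idempotence)
= (NOT C OR NOT B) AND NOT C   (De Morgan)
= NOT C   (absorption)

NOT C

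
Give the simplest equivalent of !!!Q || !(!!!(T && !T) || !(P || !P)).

!Q

!!!Q || !(!!!(T && !T) || !(P || !P))
= !!!Q || !!(T && !T) && (P || !P)
= !!!Q || T && !T && (P || !P)
= !!!Q || T && !T
= !!!Q
= !Q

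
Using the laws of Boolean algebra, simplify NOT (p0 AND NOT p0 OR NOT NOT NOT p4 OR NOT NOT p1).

NOT (p0 AND NOT p0 OR NOT NOT NOT p4 OR NOT NOT p1)
= NOT (NOT NOT NOT p4 OR NOT NOT p1)   [complement / identity]
= NOT NOT p4 AND NOT p1   [De Morgan]
= p4 AND NOT p1   [double negation]

p4 AND NOT p1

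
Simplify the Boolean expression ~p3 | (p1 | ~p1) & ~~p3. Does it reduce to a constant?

~p3 | (p1 | ~p1) & ~~p3
= ~p3 | ~~p3   [complement / identity]
= ~p3 | p3   [double negation]
= 1   [complement]

1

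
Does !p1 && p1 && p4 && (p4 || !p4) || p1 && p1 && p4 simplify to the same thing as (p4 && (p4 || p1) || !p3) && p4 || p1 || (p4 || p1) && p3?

No

E1: !p1 && p1 && p4 && (p4 || !p4) || p1 && p1 && p4
    = !p1 && p1 && p4 || p1 && p1 && p4   — complement / identity
    = p1 && p4   — distribution
E2: (p4 && (p4 || p1) || !p3) && p4 || p1 || (p4 || p1) && p3
    = (p4 || !p3) && p4 || p1 || (p4 || p1) && p3   — absorption
    = p4 || p1 || (p4 || p1) && p3   — absorption
    = p4 || p1   — absorption
These differ: at p1=1, p3=0, p4=0, E1 = 0 but E2 = 1.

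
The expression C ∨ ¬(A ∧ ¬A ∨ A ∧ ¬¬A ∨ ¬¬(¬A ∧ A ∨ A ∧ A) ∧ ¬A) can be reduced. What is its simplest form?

C ∨ ¬A

C ∨ ¬(A ∧ ¬A ∨ A ∧ ¬¬A ∨ ¬¬(¬A ∧ A ∨ A ∧ A) ∧ ¬A)
= C ∨ ¬(A ∧ ¬A ∨ A ∧ ¬¬A ∨ ¬¬A ∧ ¬A)   (distribution)
= C ∨ ¬(A ∧ ¬A ∨ ¬¬A)   (distribution)
= C ∨ ¬¬¬A   (complement / identity)
= C ∨ ¬A   (double negation)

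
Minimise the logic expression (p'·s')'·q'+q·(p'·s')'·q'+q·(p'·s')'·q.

p+s

(p'·s')'·q'+q·(p'·s')'·q'+q·(p'·s')'·q
= (p'·s')'·q'+q·(p'·s')'   — distribution
= (p'·s')'   — distribution
= p+s   — De Morgan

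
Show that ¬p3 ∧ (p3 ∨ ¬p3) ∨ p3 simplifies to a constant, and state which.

¬p3 ∧ (p3 ∨ ¬p3) ∨ p3
= ¬p3 ∨ p3   (complement / identity)
= True   (complement)

True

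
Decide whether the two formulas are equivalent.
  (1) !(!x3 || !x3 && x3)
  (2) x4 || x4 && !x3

No

E1: !(!x3 || !x3 && x3)
    = !!x3
    = x3
E2: x4 || x4 && !x3
    = x4
These differ: at x3=0, x4=1, E1 = 0 but E2 = 1.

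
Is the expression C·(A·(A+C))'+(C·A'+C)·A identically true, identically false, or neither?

neither

C·(A·(A+C))'+(C·A'+C)·A
= C·(A·(A+C))'+C·A
= C·A'+C·A
= C
This depends on C, so it is not a constant.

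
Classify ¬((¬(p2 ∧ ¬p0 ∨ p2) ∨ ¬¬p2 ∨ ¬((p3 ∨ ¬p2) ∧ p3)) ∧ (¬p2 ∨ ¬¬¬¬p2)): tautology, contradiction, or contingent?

¬((¬(p2 ∧ ¬p0 ∨ p2) ∨ ¬¬p2 ∨ ¬((p3 ∨ ¬p2) ∧ p3)) ∧ (¬p2 ∨ ¬¬¬¬p2))
= ¬((¬(p2 ∧ ¬p0 ∨ p2) ∨ ¬¬p2 ∨ ¬((p3 ∨ ¬p2) ∧ p3)) ∧ (¬p2 ∨ ¬¬p2))
= ¬((¬(p2 ∧ ¬p0 ∨ p2) ∨ ¬¬p2 ∨ ¬p3) ∧ (¬p2 ∨ ¬¬p2))
= ¬((¬p2 ∨ ¬¬p2 ∨ ¬p3) ∧ (¬p2 ∨ ¬¬p2))
= ¬(¬p2 ∨ ¬¬p2)
= p2 ∧ ¬p2
= False

contradiction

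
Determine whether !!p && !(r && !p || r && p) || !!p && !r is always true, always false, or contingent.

!!p && !(r && !p || r && p) || !!p && !r
= !!p && !r || !!p && !r
= !!p && !r
= p && !r
This depends on p, r, so it is not a constant.

contingent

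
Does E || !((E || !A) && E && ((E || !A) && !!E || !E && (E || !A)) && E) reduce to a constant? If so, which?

yes, True

E || !((E || !A) && E && ((E || !A) && !!E || !E && (E || !A)) && E)
= E || !((E || !A) && E && ((E || !A) && E || !E && (E || !A)) && E)   — double negation
= E || !((E || !A) && E && (E || !A) && E)   — distribution
= E || !((E || !A) && E)   — idempotence
= E || !E   — absorption
= true   — complement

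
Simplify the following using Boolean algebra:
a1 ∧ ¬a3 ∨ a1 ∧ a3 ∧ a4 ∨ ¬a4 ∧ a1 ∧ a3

a1

a1 ∧ ¬a3 ∨ a1 ∧ a3 ∧ a4 ∨ ¬a4 ∧ a1 ∧ a3
= a1 ∧ ¬a3 ∨ a1 ∧ a3   [distribution]
= a1   [distribution]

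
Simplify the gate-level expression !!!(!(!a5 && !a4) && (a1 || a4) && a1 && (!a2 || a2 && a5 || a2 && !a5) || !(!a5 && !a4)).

!!!(!(!a5 && !a4) && (a1 || a4) && a1 && (!a2 || a2 && a5 || a2 && !a5) || !(!a5 && !a4))
= !!!(!(!a5 && !a4) && (a1 || a4) && a1 && (!a2 || a2) || !(!a5 && !a4))
= !!!(!(!a5 && !a4) && (a1 || a4) && a1 || !(!a5 && !a4))
= !!!(!(!a5 && !a4) && a1 || !(!a5 && !a4))
= !!!!(!a5 && !a4)
= !!(!a5 && !a4)
= !a5 && !a4

!a5 && !a4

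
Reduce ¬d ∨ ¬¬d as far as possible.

True

¬d ∨ ¬¬d
= ¬d ∨ d   [double negation]
= True   [complement]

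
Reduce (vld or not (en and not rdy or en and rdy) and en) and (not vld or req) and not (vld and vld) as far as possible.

(vld or not (en and not rdy or en and rdy) and en) and (not vld or req) and not (vld and vld)
= (vld or not en and en) and (not vld or req) and not (vld and vld)   — distribution
= vld and (not vld or req) and not (vld and vld)   — complement / identity
= vld and (not vld or req) and not vld   — idempotence
= vld and not vld   — absorption
= False   — complement

False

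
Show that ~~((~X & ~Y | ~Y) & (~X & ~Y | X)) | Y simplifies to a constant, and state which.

1

~~((~X & ~Y | ~Y) & (~X & ~Y | X)) | Y
= (~X & ~Y | ~Y) & (~X & ~Y | X) | Y   — double negation
= ~X & ~Y | ~Y & X | Y   — distribution
= ~Y | Y   — distribution
= 1   — complement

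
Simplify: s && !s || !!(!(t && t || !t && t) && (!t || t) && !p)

!t && !p

s && !s || !!(!(t && t || !t && t) && (!t || t) && !p)
= s && !s || !!(!t && (!t || t) && !p)   [distribution]
= !!(!t && (!t || t) && !p)   [complement / identity]
= !!(!t && !p)   [complement / identity]
= !t && !p   [double negation]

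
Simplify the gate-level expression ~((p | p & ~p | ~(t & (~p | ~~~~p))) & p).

~((p | p & ~p | ~(t & (~p | ~~~~p))) & p)
= ~((p | p & ~p | ~(t & (~p | ~~p))) & p)   (double negation)
= ~((p | p & ~p | ~(t & (~p | p))) & p)   (double negation)
= ~((p | p & ~p | ~t) & p)   (complement / identity)
= ~((p | ~t) & p)   (complement / identity)
= ~p   (absorption)

~p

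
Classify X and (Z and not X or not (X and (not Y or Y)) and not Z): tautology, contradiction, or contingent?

X and (Z and not X or not (X and (not Y or Y)) and not Z)
= X and (Z and not X or not X and not Z)   — complement / identity
= X and not X   — distribution
= False   — complement

contradiction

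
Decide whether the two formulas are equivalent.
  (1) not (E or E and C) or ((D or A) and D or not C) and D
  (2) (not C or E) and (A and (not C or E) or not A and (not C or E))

No

E1: not (E or E and C) or ((D or A) and D or not C) and D
    = not (E or E and C) or (D or not C) and D   (absorption)
    = not E or (D or not C) and D   (absorption)
    = not E or D   (absorption)
E2: (not C or E) and (A and (not C or E) or not A and (not C or E))
    = (not C or E) and (not C or E)   (distribution)
    = not C or E   (idempotence)
These differ: at A=0, C=1, D=0, E=0, E1 = 1 but E2 = 0.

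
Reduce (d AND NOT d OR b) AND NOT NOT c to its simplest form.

b AND c

(d AND NOT d OR b) AND NOT NOT c
= (d AND NOT d OR b) AND c   (double negation)
= b AND c   (complement / identity)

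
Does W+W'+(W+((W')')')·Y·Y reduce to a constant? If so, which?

yes, True

W+W'+(W+((W')')')·Y·Y
= W+W'+(W+((W')')')·Y
= W+W'+(W+W')·Y
= W+W'
= 1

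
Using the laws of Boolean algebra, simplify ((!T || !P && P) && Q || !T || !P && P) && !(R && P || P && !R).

((!T || !P && P) && Q || !T || !P && P) && !(R && P || P && !R)
= ((!T || !P && P) && Q || !T || !P && P) && !P   — distribution
= (!T || !P && P) && !P   — absorption
= !T && !P   — complement / identity

!T && !P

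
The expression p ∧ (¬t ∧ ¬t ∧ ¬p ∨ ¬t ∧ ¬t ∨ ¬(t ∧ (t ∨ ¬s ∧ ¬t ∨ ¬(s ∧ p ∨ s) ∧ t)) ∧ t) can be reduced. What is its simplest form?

p ∧ (¬t ∧ ¬t ∧ ¬p ∨ ¬t ∧ ¬t ∨ ¬(t ∧ (t ∨ ¬s ∧ ¬t ∨ ¬(s ∧ p ∨ s) ∧ t)) ∧ t)
= p ∧ (¬t ∧ ¬t ∧ ¬p ∨ ¬t ∧ ¬t ∨ ¬(t ∧ (t ∨ ¬s ∧ ¬t ∨ ¬s ∧ t)) ∧ t)   [absorption]
= p ∧ (¬t ∧ ¬t ∧ ¬p ∨ ¬t ∧ ¬t ∨ ¬(t ∧ (t ∨ ¬s)) ∧ t)   [distribution]
= p ∧ (¬t ∧ ¬t ∧ ¬p ∨ ¬t ∧ ¬t ∨ ¬t ∧ t)   [absorption]
= p ∧ (¬t ∧ ¬t ∨ ¬t ∧ t)   [absorption]
= p ∧ ¬t   [distribution]

p ∧ ¬t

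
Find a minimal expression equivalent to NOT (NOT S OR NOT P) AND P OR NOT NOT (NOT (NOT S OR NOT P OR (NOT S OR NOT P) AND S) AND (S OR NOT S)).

S AND P

NOT (NOT S OR NOT P) AND P OR NOT NOT (NOT (NOT S OR NOT P OR (NOT S OR NOT P) AND S) AND (S OR NOT S))
= NOT (NOT S OR NOT P) AND P OR NOT NOT NOT (NOT S OR NOT P OR (NOT S OR NOT P) AND S)   (complement / identity)
= NOT (NOT S OR NOT P) AND P OR NOT (NOT S OR NOT P OR (NOT S OR NOT P) AND S)   (double negation)
= NOT (NOT S OR NOT P) AND P OR NOT (NOT S OR NOT P)   (absorption)
= NOT (NOT S OR NOT P)   (absorption)
= S AND P   (De Morgan)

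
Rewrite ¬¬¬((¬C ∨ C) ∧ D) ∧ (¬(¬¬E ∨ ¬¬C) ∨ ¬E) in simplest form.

¬D ∧ ¬E

¬¬¬((¬C ∨ C) ∧ D) ∧ (¬(¬¬E ∨ ¬¬C) ∨ ¬E)
= ¬¬¬((¬C ∨ C) ∧ D) ∧ (¬E ∧ ¬C ∨ ¬E)
= ¬¬¬D ∧ (¬E ∧ ¬C ∨ ¬E)
= ¬¬¬D ∧ ¬E
= ¬D ∧ ¬E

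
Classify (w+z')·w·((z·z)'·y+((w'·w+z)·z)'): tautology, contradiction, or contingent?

(w+z')·w·((z·z)'·y+((w'·w+z)·z)')
= (w+z')·w·((z·z)'·y+(z·z)')   [complement / identity]
= (w+z')·w·(z·z)'   [absorption]
= (w+z')·w·z'   [idempotence]
= w·z'   [absorption]
This depends on w, z, so it is not a constant.

contingent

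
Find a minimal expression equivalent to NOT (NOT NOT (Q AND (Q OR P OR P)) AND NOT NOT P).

NOT Q OR NOT P

NOT (NOT NOT (Q AND (Q OR P OR P)) AND NOT NOT P)
= NOT (NOT NOT (Q AND (Q OR P)) AND NOT NOT P)   (idempotence)
= NOT (NOT NOT Q AND NOT NOT P)   (absorption)
= NOT Q OR NOT P   (De Morgan)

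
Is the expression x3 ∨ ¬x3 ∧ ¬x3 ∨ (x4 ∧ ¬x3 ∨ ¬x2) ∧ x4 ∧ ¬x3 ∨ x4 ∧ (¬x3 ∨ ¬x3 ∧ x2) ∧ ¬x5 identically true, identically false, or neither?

identically true

x3 ∨ ¬x3 ∧ ¬x3 ∨ (x4 ∧ ¬x3 ∨ ¬x2) ∧ x4 ∧ ¬x3 ∨ x4 ∧ (¬x3 ∨ ¬x3 ∧ x2) ∧ ¬x5
= x3 ∨ ¬x3 ∧ ¬x3 ∨ (x4 ∧ ¬x3 ∨ ¬x2) ∧ x4 ∧ ¬x3 ∨ x4 ∧ ¬x3 ∧ ¬x5
= x3 ∨ ¬x3 ∧ ¬x3 ∨ x4 ∧ ¬x3 ∨ x4 ∧ ¬x3 ∧ ¬x5
= x3 ∨ ¬x3 ∧ ¬x3 ∨ x4 ∧ ¬x3
= x3 ∨ (¬x3 ∨ x4) ∧ ¬x3
= x3 ∨ ¬x3
= True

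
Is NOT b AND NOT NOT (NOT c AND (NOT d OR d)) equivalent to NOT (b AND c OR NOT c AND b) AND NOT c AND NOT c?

Yes

E1: NOT b AND NOT NOT (NOT c AND (NOT d OR d))
    = NOT b AND NOT NOT NOT c   — complement / identity
    = NOT b AND NOT c   — double negation
E2: NOT (b AND c OR NOT c AND b) AND NOT c AND NOT c
    = NOT b AND NOT c AND NOT c   — distribution
    = NOT b AND NOT c   — idempotence
Both reduce to NOT b AND NOT c, so they are equivalent.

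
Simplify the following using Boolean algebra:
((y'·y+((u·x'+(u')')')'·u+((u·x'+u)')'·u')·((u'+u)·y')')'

((y'·y+((u·x'+(u')')')'·u+((u·x'+u)')'·u')·((u'+u)·y')')'
= ((y'·y+((u·x'+(u')')')'·u+((u·x'+u)')'·u')·(y')')'   (complement / identity)
= ((((u·x'+(u')')')'·u+((u·x'+u)')'·u')·(y')')'   (complement / identity)
= ((((u·x'+u)')'·u+((u·x'+u)')'·u')·(y')')'   (double negation)
= (((u·x'+u)')'·(y')')'   (distribution)
= (u·x'+u)'+y'   (De Morgan)
= u'+y'   (absorption)

u'+y'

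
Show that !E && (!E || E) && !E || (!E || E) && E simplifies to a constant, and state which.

!E && (!E || E) && !E || (!E || E) && E
= !E && (!E || E) && !E || E   (complement / identity)
= !E && !E || E   (complement / identity)
= !E || E   (idempotence)
= true   (complement)

true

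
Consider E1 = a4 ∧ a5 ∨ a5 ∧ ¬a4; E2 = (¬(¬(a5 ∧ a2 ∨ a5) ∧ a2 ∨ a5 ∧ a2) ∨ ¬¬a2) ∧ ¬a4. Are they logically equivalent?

E1: a4 ∧ a5 ∨ a5 ∧ ¬a4
    = a5   (distribution)
E2: (¬(¬(a5 ∧ a2 ∨ a5) ∧ a2 ∨ a5 ∧ a2) ∨ ¬¬a2) ∧ ¬a4
    = (¬(¬(a5 ∧ a2 ∨ a5) ∧ a2 ∨ a5 ∧ a2) ∨ a2) ∧ ¬a4   (double negation)
    = (¬(¬a5 ∧ a2 ∨ a5 ∧ a2) ∨ a2) ∧ ¬a4   (absorption)
    = (¬a2 ∨ a2) ∧ ¬a4   (distribution)
    = ¬a4   (complement / identity)
These differ: at a2=0, a4=1, a5=1, E1 = 1 but E2 = 0.

No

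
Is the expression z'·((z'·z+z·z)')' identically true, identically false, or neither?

identically false

z'·((z'·z+z·z)')'
= z'·(z')'   [distribution]
= z'·z   [double negation]
= 0   [complement]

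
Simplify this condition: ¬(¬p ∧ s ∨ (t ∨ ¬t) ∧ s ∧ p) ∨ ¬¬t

¬s ∨ t

¬(¬p ∧ s ∨ (t ∨ ¬t) ∧ s ∧ p) ∨ ¬¬t
= ¬(¬p ∧ s ∨ (t ∨ ¬t) ∧ s ∧ p) ∨ t
= ¬(¬p ∧ s ∨ s ∧ p) ∨ t
= ¬s ∨ t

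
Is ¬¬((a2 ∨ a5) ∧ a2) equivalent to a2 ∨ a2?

E1: ¬¬((a2 ∨ a5) ∧ a2)
    = (a2 ∨ a5) ∧ a2   — double negation
    = a2   — absorption
E2: a2 ∨ a2
    = a2   — idempotence
Both reduce to a2, so they are equivalent.

Yes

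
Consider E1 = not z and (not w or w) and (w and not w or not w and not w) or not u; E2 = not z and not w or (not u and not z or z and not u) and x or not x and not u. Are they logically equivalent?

E1: not z and (not w or w) and (w and not w or not w and not w) or not u
    = not z and (not w or w) and not w or not u   — distribution
    = not z and not w or not u   — complement / identity
E2: not z and not w or (not u and not z or z and not u) and x or not x and not u
    = not z and not w or not u and x or not x and not u   — distribution
    = not z and not w or not u   — distribution
Both reduce to not z and not w or not u, so they are equivalent.

Yes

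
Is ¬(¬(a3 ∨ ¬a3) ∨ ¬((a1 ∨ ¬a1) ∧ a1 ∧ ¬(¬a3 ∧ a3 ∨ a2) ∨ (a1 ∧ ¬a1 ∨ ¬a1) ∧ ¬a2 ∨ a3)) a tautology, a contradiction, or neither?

neither

¬(¬(a3 ∨ ¬a3) ∨ ¬((a1 ∨ ¬a1) ∧ a1 ∧ ¬(¬a3 ∧ a3 ∨ a2) ∨ (a1 ∧ ¬a1 ∨ ¬a1) ∧ ¬a2 ∨ a3))
= ¬(¬(a3 ∨ ¬a3) ∨ ¬((a1 ∨ ¬a1) ∧ a1 ∧ ¬a2 ∨ (a1 ∧ ¬a1 ∨ ¬a1) ∧ ¬a2 ∨ a3))
= (a3 ∨ ¬a3) ∧ ((a1 ∨ ¬a1) ∧ a1 ∧ ¬a2 ∨ (a1 ∧ ¬a1 ∨ ¬a1) ∧ ¬a2 ∨ a3)
= (a3 ∨ ¬a3) ∧ (a1 ∧ ¬a2 ∨ (a1 ∧ ¬a1 ∨ ¬a1) ∧ ¬a2 ∨ a3)
= a1 ∧ ¬a2 ∨ (a1 ∧ ¬a1 ∨ ¬a1) ∧ ¬a2 ∨ a3
= a1 ∧ ¬a2 ∨ ¬a1 ∧ ¬a2 ∨ a3
= ¬a2 ∨ a3
This depends on a2, a3, so it is not a constant.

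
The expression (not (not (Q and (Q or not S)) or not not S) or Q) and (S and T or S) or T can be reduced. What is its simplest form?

Q and S or T

(not (not (Q and (Q or not S)) or not not S) or Q) and (S and T or S) or T
= (not (not (Q and (Q or not S)) or not not S) or Q) and S or T
= (Q and (Q or not S) and not S or Q) and S or T
= (Q and not S or Q) and S or T
= Q and S or T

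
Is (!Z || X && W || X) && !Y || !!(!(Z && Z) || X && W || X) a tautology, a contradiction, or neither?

neither

(!Z || X && W || X) && !Y || !!(!(Z && Z) || X && W || X)
= (!Z || X && W || X) && !Y || !(Z && Z) || X && W || X   — double negation
= (!Z || X && W || X) && !Y || !Z || X && W || X   — idempotence
= !Z || X && W || X   — absorption
= !Z || X   — absorption
This depends on X, Z, so it is not a constant.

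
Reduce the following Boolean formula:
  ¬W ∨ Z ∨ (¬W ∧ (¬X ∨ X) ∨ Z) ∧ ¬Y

¬W ∨ Z

¬W ∨ Z ∨ (¬W ∧ (¬X ∨ X) ∨ Z) ∧ ¬Y
= ¬W ∨ Z ∨ (¬W ∨ Z) ∧ ¬Y   (complement / identity)
= ¬W ∨ Z   (absorption)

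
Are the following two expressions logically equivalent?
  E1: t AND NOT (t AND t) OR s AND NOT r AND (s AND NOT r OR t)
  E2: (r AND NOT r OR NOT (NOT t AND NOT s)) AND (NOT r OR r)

No

E1: t AND NOT (t AND t) OR s AND NOT r AND (s AND NOT r OR t)
    = t AND NOT t OR s AND NOT r AND (s AND NOT r OR t)   [idempotence]
    = s AND NOT r AND (s AND NOT r OR t)   [complement / identity]
    = s AND NOT r   [absorption]
E2: (r AND NOT r OR NOT (NOT t AND NOT s)) AND (NOT r OR r)
    = NOT (NOT t AND NOT s) AND (NOT r OR r)   [complement / identity]
    = NOT (NOT t AND NOT s)   [complement / identity]
    = t OR s   [De Morgan]
These differ: at r=1, s=1, t=0, E1 = 0 but E2 = 1.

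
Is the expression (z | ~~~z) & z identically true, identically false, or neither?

neither

(z | ~~~z) & z
= (z | ~z) & z   (double negation)
= z   (complement / identity)
This depends on z, so it is not a constant.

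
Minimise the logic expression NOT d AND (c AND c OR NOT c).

NOT d

NOT d AND (c AND c OR NOT c)
= NOT d AND (c OR NOT c)   (idempotence)
= NOT d   (complement / identity)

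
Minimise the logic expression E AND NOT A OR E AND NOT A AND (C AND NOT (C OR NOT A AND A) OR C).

E AND NOT A OR E AND NOT A AND (C AND NOT (C OR NOT A AND A) OR C)
= E AND NOT A OR E AND NOT A AND (C AND NOT C OR C)   (complement / identity)
= E AND NOT A OR E AND NOT A AND C   (complement / identity)
= E AND NOT A   (absorption)

E AND NOT A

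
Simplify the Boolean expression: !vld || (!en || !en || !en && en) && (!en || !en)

!vld || !en

!vld || (!en || !en || !en && en) && (!en || !en)
= !vld || (!en || !en) && (!en || !en)   [complement / identity]
= !vld || !en || !en   [idempotence]
= !vld || !en   [idempotence]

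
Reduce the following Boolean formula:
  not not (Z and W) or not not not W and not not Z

not not (Z and W) or not not not W and not not Z
= not not (Z and W) or not W and not not Z
= Z and W or not W and not not Z
= Z and W or not W and Z
= Z

Z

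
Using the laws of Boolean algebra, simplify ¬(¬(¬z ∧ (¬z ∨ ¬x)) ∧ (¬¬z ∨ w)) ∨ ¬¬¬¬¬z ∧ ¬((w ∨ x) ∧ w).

¬z

¬(¬(¬z ∧ (¬z ∨ ¬x)) ∧ (¬¬z ∨ w)) ∨ ¬¬¬¬¬z ∧ ¬((w ∨ x) ∧ w)
= ¬(¬(¬z ∧ (¬z ∨ ¬x)) ∧ (¬¬z ∨ w)) ∨ ¬¬¬¬¬z ∧ ¬w   [absorption]
= ¬(¬¬z ∧ (¬¬z ∨ w)) ∨ ¬¬¬¬¬z ∧ ¬w   [absorption]
= ¬(¬¬z ∧ (¬¬z ∨ w)) ∨ ¬¬¬z ∧ ¬w   [double negation]
= ¬¬¬z ∨ ¬¬¬z ∧ ¬w   [absorption]
= ¬¬¬z   [absorption]
= ¬z   [double negation]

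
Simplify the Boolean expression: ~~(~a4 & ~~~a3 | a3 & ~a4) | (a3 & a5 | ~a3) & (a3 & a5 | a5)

~a4 | a5

~~(~a4 & ~~~a3 | a3 & ~a4) | (a3 & a5 | ~a3) & (a3 & a5 | a5)
= ~~(~a4 & ~a3 | a3 & ~a4) | (a3 & a5 | ~a3) & (a3 & a5 | a5)   [double negation]
= ~~~a4 | (a3 & a5 | ~a3) & (a3 & a5 | a5)   [distribution]
= ~~~a4 | a3 & a5 | ~a3 & a5   [distribution]
= ~~~a4 | a5   [distribution]
= ~a4 | a5   [double negation]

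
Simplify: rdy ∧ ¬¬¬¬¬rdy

rdy ∧ ¬¬¬¬¬rdy
= rdy ∧ ¬¬¬rdy   [double negation]
= rdy ∧ ¬rdy   [double negation]
= False   [complement]

False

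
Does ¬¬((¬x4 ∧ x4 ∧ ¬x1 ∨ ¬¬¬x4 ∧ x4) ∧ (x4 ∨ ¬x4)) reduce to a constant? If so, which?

¬¬((¬x4 ∧ x4 ∧ ¬x1 ∨ ¬¬¬x4 ∧ x4) ∧ (x4 ∨ ¬x4))
= ¬¬((¬x4 ∧ x4 ∧ ¬x1 ∨ ¬x4 ∧ x4) ∧ (x4 ∨ ¬x4))   — double negation
= ¬¬(¬x4 ∧ x4 ∧ ¬x1 ∨ ¬x4 ∧ x4)   — complement / identity
= ¬¬(¬x4 ∧ x4)   — absorption
= ¬x4 ∧ x4   — double negation
= False   — complement

yes, False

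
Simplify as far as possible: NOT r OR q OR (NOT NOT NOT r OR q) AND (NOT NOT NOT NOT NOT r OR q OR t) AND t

NOT r OR q OR (NOT NOT NOT r OR q) AND (NOT NOT NOT NOT NOT r OR q OR t) AND t
= NOT r OR q OR (NOT NOT NOT r OR q) AND (NOT NOT NOT r OR q OR t) AND t   — double negation
= NOT r OR q OR (NOT NOT NOT r OR q) AND t   — absorption
= NOT r OR q OR (NOT r OR q) AND t   — double negation
= NOT r OR q   — absorption

NOT r OR q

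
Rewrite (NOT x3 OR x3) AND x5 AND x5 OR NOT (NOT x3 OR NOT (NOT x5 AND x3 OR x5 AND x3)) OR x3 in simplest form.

x5 OR x3

(NOT x3 OR x3) AND x5 AND x5 OR NOT (NOT x3 OR NOT (NOT x5 AND x3 OR x5 AND x3)) OR x3
= (NOT x3 OR x3) AND x5 AND x5 OR NOT (NOT x3 OR NOT x3) OR x3
= x5 AND x5 OR NOT (NOT x3 OR NOT x3) OR x3
= x5 AND x5 OR x3 AND x3 OR x3
= x5 AND x5 OR x3 OR x3
= x5 AND x5 OR x3
= x5 OR x3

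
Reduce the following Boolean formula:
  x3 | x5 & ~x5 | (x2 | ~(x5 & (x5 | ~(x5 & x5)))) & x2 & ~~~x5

x3 | x2 & ~x5

x3 | x5 & ~x5 | (x2 | ~(x5 & (x5 | ~(x5 & x5)))) & x2 & ~~~x5
= x3 | x5 & ~x5 | (x2 | ~(x5 & (x5 | ~x5))) & x2 & ~~~x5   (idempotence)
= x3 | x5 & ~x5 | (x2 | ~x5) & x2 & ~~~x5   (complement / identity)
= x3 | x5 & ~x5 | (x2 | ~x5) & x2 & ~x5   (double negation)
= x3 | x5 & ~x5 | x2 & ~x5   (absorption)
= x3 | x2 & ~x5   (complement / identity)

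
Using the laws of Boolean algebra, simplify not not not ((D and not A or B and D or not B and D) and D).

not D

not not not ((D and not A or B and D or not B and D) and D)
= not not not ((D and not A or D) and D)   — distribution
= not not not (D and D)   — absorption
= not (D and D)   — double negation
= not D   — idempotence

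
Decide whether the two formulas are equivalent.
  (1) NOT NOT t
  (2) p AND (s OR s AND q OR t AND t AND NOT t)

No

E1: NOT NOT t
    = t   — double negation
E2: p AND (s OR s AND q OR t AND t AND NOT t)
    = p AND (s OR s AND q OR t AND NOT t)   — idempotence
    = p AND (s OR s AND q)   — complement / identity
    = p AND s   — absorption
These differ: at p=0, q=1, s=1, t=1, E1 = 1 but E2 = 0.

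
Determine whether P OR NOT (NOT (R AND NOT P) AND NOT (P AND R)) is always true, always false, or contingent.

P OR NOT (NOT (R AND NOT P) AND NOT (P AND R))
= P OR R AND NOT P OR P AND R   — De Morgan
= P OR R   — distribution
This depends on P, R, so it is not a constant.

contingent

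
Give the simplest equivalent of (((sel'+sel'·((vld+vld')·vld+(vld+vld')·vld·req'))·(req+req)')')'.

(((sel'+sel'·((vld+vld')·vld+(vld+vld')·vld·req'))·(req+req)')')'
= (((sel'+sel'·(vld+vld')·vld)·(req+req)')')'   [absorption]
= (((sel'+sel'·vld)·(req+req)')')'   [complement / identity]
= (((sel'+sel'·vld)·req')')'   [idempotence]
= ((sel'·req')')'   [absorption]
= sel'·req'   [double negation]

sel'·req'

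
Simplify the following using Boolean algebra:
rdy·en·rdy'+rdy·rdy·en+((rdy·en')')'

rdy

rdy·en·rdy'+rdy·rdy·en+((rdy·en')')'
= rdy·en·rdy'+rdy·rdy·en+rdy·en'   [double negation]
= rdy·en+rdy·en'   [distribution]
= rdy   [distribution]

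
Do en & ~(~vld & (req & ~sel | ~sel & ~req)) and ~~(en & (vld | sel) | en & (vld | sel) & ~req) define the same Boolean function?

E1: en & ~(~vld & (req & ~sel | ~sel & ~req))
    = en & ~(~vld & ~sel)   (distribution)
    = en & (vld | sel)   (De Morgan)
E2: ~~(en & (vld | sel) | en & (vld | sel) & ~req)
    = ~~(en & (vld | sel))   (absorption)
    = en & (vld | sel)   (double negation)
Both reduce to en & (vld | sel), so they are equivalent.

Yes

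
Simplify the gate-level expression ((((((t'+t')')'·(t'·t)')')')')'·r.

t'·r

((((((t'+t')')'·(t'·t)')')')')'·r
= ((((t'+t')'+t'·t)')')'·r   — De Morgan
= (((t·t+t'·t)')')'·r   — De Morgan
= ((t')')'·r   — distribution
= t'·r   — double negation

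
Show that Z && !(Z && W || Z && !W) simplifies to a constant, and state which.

Z && !(Z && W || Z && !W)
= Z && !Z   [distribution]
= false   [complement]

false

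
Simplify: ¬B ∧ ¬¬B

False

¬B ∧ ¬¬B
= ¬B ∧ B
= False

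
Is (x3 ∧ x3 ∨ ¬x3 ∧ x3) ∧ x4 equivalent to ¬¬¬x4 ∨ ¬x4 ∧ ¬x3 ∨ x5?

E1: (x3 ∧ x3 ∨ ¬x3 ∧ x3) ∧ x4
    = x3 ∧ x4   — distribution
E2: ¬¬¬x4 ∨ ¬x4 ∧ ¬x3 ∨ x5
    = ¬x4 ∨ ¬x4 ∧ ¬x3 ∨ x5   — double negation
    = ¬x4 ∨ x5   — absorption
These differ: at x3=0, x4=0, x5=1, E1 = 0 but E2 = 1.

No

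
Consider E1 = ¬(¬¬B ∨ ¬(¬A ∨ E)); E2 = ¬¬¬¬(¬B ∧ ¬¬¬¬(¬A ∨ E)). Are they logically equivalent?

Yes

E1: ¬(¬¬B ∨ ¬(¬A ∨ E))
    = ¬B ∧ (¬A ∨ E)   (De Morgan)
E2: ¬¬¬¬(¬B ∧ ¬¬¬¬(¬A ∨ E))
    = ¬¬¬¬(¬B ∧ ¬¬(¬A ∨ E))   (double negation)
    = ¬¬(¬B ∧ ¬¬(¬A ∨ E))   (double negation)
    = ¬¬(¬B ∧ (¬A ∨ E))   (double negation)
    = ¬B ∧ (¬A ∨ E)   (double negation)
Both reduce to ¬B ∧ (¬A ∨ E), so they are equivalent.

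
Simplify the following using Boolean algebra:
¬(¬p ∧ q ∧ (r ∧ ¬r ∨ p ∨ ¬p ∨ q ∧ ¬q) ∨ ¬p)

p

¬(¬p ∧ q ∧ (r ∧ ¬r ∨ p ∨ ¬p ∨ q ∧ ¬q) ∨ ¬p)
= ¬(¬p ∧ q ∧ (p ∨ ¬p ∨ q ∧ ¬q) ∨ ¬p)   — complement / identity
= ¬(¬p ∧ q ∧ (p ∨ ¬p) ∨ ¬p)   — complement / identity
= ¬(¬p ∧ q ∨ ¬p)   — complement / identity
= ¬¬p   — absorption
= p   — double negation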